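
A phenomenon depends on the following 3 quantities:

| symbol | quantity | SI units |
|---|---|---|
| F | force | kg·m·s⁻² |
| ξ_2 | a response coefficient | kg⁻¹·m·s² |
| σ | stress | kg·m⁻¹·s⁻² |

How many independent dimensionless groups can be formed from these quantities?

1

There are 3 variables and 3 base dimensions (M, L, T).
The dimension matrix has rank 2 (less than 3: the dimension vectors are linearly dependent).
Independent dimensionless groups: 3 − 2 = 1.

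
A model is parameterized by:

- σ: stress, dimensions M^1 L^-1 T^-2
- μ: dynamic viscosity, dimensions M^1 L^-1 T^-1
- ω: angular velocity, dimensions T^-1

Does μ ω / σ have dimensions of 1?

yes

Sum the exponent of each base dimension across the product:
  M: −[σ]_M + [μ]_M + [ω]_M = −(1) + (1) + (0) = 0
  L: −[σ]_L + [μ]_L + [ω]_L = −(-1) + (-1) + (0) = 0
  T: −[σ]_T + [μ]_T + [ω]_T = −(-2) + (-1) + (-1) = 0
All base exponents vanish — dimensionless.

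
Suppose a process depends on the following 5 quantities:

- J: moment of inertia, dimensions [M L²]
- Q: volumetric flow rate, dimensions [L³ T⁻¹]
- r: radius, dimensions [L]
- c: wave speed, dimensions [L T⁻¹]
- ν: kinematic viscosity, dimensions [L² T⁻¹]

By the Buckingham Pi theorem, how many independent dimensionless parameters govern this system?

2

There are 5 variables and 3 base dimensions (M, L, T).
The dimension matrix has rank 3.
Independent dimensionless groups: 5 − 3 = 2.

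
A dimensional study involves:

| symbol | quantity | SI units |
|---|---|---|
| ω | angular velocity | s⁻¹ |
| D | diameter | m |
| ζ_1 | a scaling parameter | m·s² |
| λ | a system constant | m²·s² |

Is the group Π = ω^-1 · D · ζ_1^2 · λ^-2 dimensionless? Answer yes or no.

Sum the exponent of each base dimension across the product:
  L: −[ω]_L + [D]_L + 2·[ζ_1]_L − 2·[λ]_L = −(0) + (1) + 2·(1) − 2·(2) = -1
  T: −[ω]_T + [D]_T + 2·[ζ_1]_T − 2·[λ]_T = −(-1) + (0) + 2·(2) − 2·(2) = 1
Net dimensions [L⁻¹ T] ≠ [1] — not dimensionless.

no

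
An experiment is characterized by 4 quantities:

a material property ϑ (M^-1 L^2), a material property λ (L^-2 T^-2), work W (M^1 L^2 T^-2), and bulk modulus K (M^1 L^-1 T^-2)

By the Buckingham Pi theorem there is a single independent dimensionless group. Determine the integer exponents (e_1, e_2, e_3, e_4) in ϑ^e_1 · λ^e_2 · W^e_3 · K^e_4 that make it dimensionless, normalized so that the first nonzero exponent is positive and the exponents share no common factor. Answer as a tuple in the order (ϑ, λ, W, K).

M: e_1·(-1) + e_2·(0) + e_3·(1) + e_4·(1) = 0
L: e_1·(2) + e_2·(-2) + e_3·(2) + e_4·(-1) = 0
T: e_1·(0) + e_2·(-2) + e_3·(-2) + e_4·(-2) = 0
Solving this homogeneous linear system for the smallest-integer solution (first nonzero entry positive) gives (1, -1, -1, 2).

(1, -1, -1, 2)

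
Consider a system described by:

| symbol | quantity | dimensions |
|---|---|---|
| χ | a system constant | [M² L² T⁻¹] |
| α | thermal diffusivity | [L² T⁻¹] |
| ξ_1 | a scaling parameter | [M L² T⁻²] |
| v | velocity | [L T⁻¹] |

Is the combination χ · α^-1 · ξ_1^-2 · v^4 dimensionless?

yes

Sum the exponent of each base dimension across the product:
  M: [χ]_M − [α]_M − 2·[ξ_1]_M + 4·[v]_M = (2) − (0) − 2·(1) + 4·(0) = 0
  L: [χ]_L − [α]_L − 2·[ξ_1]_L + 4·[v]_L = (2) − (2) − 2·(2) + 4·(1) = 0
  T: [χ]_T − [α]_T − 2·[ξ_1]_T + 4·[v]_T = (-1) − (-1) − 2·(-2) + 4·(-1) = 0
All base exponents vanish — dimensionless.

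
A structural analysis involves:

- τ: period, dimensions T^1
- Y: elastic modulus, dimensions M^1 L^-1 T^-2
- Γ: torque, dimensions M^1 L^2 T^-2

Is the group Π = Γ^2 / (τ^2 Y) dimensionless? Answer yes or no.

Sum the exponent of each base dimension across the product:
  M: −2·[τ]_M − [Y]_M + 2·[Γ]_M = −2·(0) − (1) + 2·(1) = 1
  L: −2·[τ]_L − [Y]_L + 2·[Γ]_L = −2·(0) − (-1) + 2·(2) = 5
  T: −2·[τ]_T − [Y]_T + 2·[Γ]_T = −2·(1) − (-2) + 2·(-2) = -4
Net dimensions [M L⁵ T⁻⁴] ≠ [1] — not dimensionless.

no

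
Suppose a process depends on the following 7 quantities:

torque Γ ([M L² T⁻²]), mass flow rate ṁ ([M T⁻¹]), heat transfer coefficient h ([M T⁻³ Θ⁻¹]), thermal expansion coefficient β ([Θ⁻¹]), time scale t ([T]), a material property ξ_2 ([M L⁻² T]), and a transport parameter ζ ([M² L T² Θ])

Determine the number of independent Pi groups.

There are 7 variables and 4 base dimensions (M, L, T, Θ).
The dimension matrix has rank 4.
Independent dimensionless groups: 7 − 4 = 3.

3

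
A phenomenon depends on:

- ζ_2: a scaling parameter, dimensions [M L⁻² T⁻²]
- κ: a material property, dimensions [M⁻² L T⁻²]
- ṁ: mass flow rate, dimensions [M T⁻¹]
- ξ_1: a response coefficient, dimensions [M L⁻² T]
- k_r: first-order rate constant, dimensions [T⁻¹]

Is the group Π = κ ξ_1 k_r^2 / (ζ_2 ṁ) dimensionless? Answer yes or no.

Sum the exponent of each base dimension across the product:
  M: −[ζ_2]_M + [κ]_M − [ṁ]_M + [ξ_1]_M + 2·[k_r]_M = −(1) + (-2) − (1) + (1) + 2·(0) = -3
  L: −[ζ_2]_L + [κ]_L − [ṁ]_L + [ξ_1]_L + 2·[k_r]_L = −(-2) + (1) − (0) + (-2) + 2·(0) = 1
  T: −[ζ_2]_T + [κ]_T − [ṁ]_T + [ξ_1]_T + 2·[k_r]_T = −(-2) + (-2) − (-1) + (1) + 2·(-1) = 0
Net dimensions [M⁻³ L] ≠ [1] — not dimensionless.

no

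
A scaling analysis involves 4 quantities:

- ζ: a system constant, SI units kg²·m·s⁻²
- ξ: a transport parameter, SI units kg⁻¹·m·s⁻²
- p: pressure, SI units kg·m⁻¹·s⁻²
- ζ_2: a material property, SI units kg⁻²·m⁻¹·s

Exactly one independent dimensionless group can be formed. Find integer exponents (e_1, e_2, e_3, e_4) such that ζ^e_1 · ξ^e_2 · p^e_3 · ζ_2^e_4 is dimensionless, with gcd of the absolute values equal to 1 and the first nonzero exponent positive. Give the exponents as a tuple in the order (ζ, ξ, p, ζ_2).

M: e_1·(2) + e_2·(-1) + e_3·(1) + e_4·(-2) = 0
L: e_1·(1) + e_2·(1) + e_3·(-1) + e_4·(-1) = 0
T: e_1·(-2) + e_2·(-2) + e_3·(-2) + e_4·(1) = 0
Solving this homogeneous linear system for the smallest-integer solution (first nonzero entry positive) gives (4, -1, -1, 4).

(4, -1, -1, 4)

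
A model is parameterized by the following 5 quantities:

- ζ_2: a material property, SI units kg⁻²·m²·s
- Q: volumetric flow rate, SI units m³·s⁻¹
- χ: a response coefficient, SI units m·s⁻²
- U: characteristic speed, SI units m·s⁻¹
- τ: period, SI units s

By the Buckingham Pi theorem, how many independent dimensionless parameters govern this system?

There are 5 variables and 3 base dimensions (M, L, T).
The dimension matrix has rank 3.
Independent dimensionless groups: 5 − 3 = 2.

2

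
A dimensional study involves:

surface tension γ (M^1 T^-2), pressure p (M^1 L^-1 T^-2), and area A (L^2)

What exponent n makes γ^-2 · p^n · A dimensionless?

2

Balance the M exponent: (1)·n from p, plus −2·(1) + (0) = -2 from the rest, must sum to zero.
n − 2 = 0, so n = 2.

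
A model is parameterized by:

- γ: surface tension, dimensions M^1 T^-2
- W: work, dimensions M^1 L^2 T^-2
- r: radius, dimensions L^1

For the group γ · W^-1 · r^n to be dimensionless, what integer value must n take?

Balance the L exponent: (1)·n from r, plus (0) − (2) = -2 from the rest, must sum to zero.
n − 2 = 0, so n = 2.

2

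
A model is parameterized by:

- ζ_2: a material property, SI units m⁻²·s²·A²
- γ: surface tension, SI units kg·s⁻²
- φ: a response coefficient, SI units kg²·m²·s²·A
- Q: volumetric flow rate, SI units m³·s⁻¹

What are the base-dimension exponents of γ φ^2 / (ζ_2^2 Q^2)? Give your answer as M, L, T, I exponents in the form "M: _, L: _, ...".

Collect each base-dimension exponent across the product:
  M: −2·(0) + (1) + 2·(2) − 2·(0) = 5
  L: −2·(-2) + (0) + 2·(2) − 2·(3) = 2
  T: −2·(2) + (-2) + 2·(2) − 2·(-1) = 0
  I: −2·(2) + (0) + 2·(1) − 2·(0) = -2
So the dimensions are [M⁵ L² I⁻²].

M: 5, L: 2, T: 0, I: -2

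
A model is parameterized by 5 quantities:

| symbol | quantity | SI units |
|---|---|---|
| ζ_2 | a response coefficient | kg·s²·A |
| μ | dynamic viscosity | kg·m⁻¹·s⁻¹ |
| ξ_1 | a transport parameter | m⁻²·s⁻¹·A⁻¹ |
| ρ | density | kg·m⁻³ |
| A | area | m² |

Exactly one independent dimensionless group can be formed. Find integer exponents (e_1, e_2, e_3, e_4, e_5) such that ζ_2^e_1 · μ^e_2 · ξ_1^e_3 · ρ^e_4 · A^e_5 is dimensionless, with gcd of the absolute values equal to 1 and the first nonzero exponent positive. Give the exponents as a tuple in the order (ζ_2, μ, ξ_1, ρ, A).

(2, 2, 2, -4, -3)

M: e_1·(1) + e_2·(1) + e_3·(0) + e_4·(1) + e_5·(0) = 0
L: e_1·(0) + e_2·(-1) + e_3·(-2) + e_4·(-3) + e_5·(2) = 0
T: e_1·(2) + e_2·(-1) + e_3·(-1) + e_4·(0) + e_5·(0) = 0
I: e_1·(1) + e_2·(0) + e_3·(-1) + e_4·(0) + e_5·(0) = 0
Solving this homogeneous linear system for the smallest-integer solution (first nonzero entry positive) gives (2, 2, 2, -4, -3).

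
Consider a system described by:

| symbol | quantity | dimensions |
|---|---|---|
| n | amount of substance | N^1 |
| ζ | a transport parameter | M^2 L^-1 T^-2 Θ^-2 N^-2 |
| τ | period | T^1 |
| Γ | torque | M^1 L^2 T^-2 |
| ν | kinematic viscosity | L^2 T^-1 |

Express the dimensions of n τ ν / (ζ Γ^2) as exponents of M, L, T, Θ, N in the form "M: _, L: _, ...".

Collect each base-dimension exponent across the product:
  M: (0) − (2) + (0) − 2·(1) + (0) = -4
  L: (0) − (-1) + (0) − 2·(2) + (2) = -1
  T: (0) − (-2) + (1) − 2·(-2) + (-1) = 6
  Θ: (0) − (-2) + (0) − 2·(0) + (0) = 2
  N: (1) − (-2) + (0) − 2·(0) + (0) = 3
So the dimensions are [M⁻⁴ L⁻¹ T⁶ Θ² N³].

M: -4, L: -1, T: 6, Θ: 2, N: 3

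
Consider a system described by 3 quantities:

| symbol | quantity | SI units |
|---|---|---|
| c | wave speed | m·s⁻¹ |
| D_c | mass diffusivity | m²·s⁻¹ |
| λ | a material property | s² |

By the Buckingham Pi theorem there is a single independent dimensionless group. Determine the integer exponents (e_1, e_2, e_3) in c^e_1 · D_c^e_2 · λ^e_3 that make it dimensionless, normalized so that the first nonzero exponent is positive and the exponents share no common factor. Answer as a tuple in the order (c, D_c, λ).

(4, -2, 1)

L: e_1·(1) + e_2·(2) + e_3·(0) = 0
T: e_1·(-1) + e_2·(-1) + e_3·(2) = 0
Solving this homogeneous linear system for the smallest-integer solution (first nonzero entry positive) gives (4, -2, 1).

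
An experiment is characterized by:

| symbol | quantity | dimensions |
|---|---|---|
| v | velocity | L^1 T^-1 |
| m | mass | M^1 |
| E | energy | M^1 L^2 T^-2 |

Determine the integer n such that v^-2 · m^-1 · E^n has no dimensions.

Balance the M exponent: (1)·n from E, plus −2·(0) − (1) = -1 from the rest, must sum to zero.
n − 1 = 0, so n = 1.

1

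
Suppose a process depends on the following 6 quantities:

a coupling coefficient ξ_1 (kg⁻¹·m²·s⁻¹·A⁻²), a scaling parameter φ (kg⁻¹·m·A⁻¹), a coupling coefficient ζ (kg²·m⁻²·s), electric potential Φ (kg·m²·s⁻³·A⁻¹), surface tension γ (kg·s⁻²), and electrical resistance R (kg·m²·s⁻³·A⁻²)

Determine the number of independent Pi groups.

2

There are 6 variables and 4 base dimensions (M, L, T, I).
The dimension matrix has rank 4.
Independent dimensionless groups: 6 − 4 = 2.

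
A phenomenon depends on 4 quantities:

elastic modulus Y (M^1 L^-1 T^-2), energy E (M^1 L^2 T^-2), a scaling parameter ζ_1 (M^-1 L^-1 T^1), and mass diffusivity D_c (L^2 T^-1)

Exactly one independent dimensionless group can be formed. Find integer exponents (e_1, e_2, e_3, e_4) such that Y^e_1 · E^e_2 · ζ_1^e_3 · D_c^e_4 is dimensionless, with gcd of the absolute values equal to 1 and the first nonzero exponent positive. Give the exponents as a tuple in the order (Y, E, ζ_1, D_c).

(1, -4, -3, 3)

M: e_1·(1) + e_2·(1) + e_3·(-1) + e_4·(0) = 0
L: e_1·(-1) + e_2·(2) + e_3·(-1) + e_4·(2) = 0
T: e_1·(-2) + e_2·(-2) + e_3·(1) + e_4·(-1) = 0
Solving this homogeneous linear system for the smallest-integer solution (first nonzero entry positive) gives (1, -4, -3, 3).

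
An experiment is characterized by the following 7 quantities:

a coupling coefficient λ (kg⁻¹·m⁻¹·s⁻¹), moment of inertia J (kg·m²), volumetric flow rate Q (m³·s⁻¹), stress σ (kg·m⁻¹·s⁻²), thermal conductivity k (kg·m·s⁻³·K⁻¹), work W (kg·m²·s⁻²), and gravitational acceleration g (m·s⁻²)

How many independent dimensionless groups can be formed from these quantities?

There are 7 variables and 4 base dimensions (M, L, T, Θ).
The dimension matrix has rank 4.
Independent dimensionless groups: 7 − 4 = 3.

3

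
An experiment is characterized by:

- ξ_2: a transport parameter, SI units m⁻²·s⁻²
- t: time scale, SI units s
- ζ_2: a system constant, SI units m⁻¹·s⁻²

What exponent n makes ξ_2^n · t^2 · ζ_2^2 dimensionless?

-1

Balance the L exponent: (-2)·n from ξ_2, plus 2·(0) + 2·(-1) = -2 from the rest, must sum to zero.
-2n − 2 = 0, so n = -1.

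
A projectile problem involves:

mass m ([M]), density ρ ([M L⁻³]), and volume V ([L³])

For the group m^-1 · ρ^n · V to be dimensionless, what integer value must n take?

1

Balance the M exponent: (1)·n from ρ, plus −(1) + (0) = -1 from the rest, must sum to zero.
n − 1 = 0, so n = 1.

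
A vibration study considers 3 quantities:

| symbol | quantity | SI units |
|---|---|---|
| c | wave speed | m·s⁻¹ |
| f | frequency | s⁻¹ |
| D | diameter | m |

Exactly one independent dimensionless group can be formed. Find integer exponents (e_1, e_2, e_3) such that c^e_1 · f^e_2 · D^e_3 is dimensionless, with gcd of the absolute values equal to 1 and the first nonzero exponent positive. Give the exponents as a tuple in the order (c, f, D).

(1, -1, -1)

L: e_1·(1) + e_2·(0) + e_3·(1) = 0
T: e_1·(-1) + e_2·(-1) + e_3·(0) = 0
Solving this homogeneous linear system for the smallest-integer solution (first nonzero entry positive) gives (1, -1, -1).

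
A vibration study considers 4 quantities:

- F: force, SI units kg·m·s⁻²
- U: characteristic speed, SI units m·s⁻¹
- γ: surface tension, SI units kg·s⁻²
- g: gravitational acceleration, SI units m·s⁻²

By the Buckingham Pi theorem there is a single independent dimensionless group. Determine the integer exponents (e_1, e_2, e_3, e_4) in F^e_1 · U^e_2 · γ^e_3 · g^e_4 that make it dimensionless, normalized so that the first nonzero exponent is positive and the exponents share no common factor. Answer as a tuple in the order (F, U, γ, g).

(1, -2, -1, 1)

M: e_1·(1) + e_2·(0) + e_3·(1) + e_4·(0) = 0
L: e_1·(1) + e_2·(1) + e_3·(0) + e_4·(1) = 0
T: e_1·(-2) + e_2·(-1) + e_3·(-2) + e_4·(-2) = 0
Solving this homogeneous linear system for the smallest-integer solution (first nonzero entry positive) gives (1, -2, -1, 1).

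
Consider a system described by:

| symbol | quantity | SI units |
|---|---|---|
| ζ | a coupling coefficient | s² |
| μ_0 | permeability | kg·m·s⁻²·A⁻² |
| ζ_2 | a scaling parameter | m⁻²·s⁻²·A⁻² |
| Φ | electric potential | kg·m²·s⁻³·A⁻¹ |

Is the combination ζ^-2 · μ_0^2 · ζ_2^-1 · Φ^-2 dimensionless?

Sum the exponent of each base dimension across the product:
  M: −2·[ζ]_M + 2·[μ_0]_M − [ζ_2]_M − 2·[Φ]_M = −2·(0) + 2·(1) − (0) − 2·(1) = 0
  L: −2·[ζ]_L + 2·[μ_0]_L − [ζ_2]_L − 2·[Φ]_L = −2·(0) + 2·(1) − (-2) − 2·(2) = 0
  T: −2·[ζ]_T + 2·[μ_0]_T − [ζ_2]_T − 2·[Φ]_T = −2·(2) + 2·(-2) − (-2) − 2·(-3) = 0
  I: −2·[ζ]_I + 2·[μ_0]_I − [ζ_2]_I − 2·[Φ]_I = −2·(0) + 2·(-2) − (-2) − 2·(-1) = 0
All base exponents vanish — dimensionless.

yes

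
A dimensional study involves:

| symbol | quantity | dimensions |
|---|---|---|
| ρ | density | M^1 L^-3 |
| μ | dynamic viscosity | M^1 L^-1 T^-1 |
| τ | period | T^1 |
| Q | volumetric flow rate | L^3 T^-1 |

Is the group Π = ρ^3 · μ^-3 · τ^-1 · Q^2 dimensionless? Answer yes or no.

yes

Sum the exponent of each base dimension across the product:
  M: 3·[ρ]_M − 3·[μ]_M − [τ]_M + 2·[Q]_M = 3·(1) − 3·(1) − (0) + 2·(0) = 0
  L: 3·[ρ]_L − 3·[μ]_L − [τ]_L + 2·[Q]_L = 3·(-3) − 3·(-1) − (0) + 2·(3) = 0
  T: 3·[ρ]_T − 3·[μ]_T − [τ]_T + 2·[Q]_T = 3·(0) − 3·(-1) − (1) + 2·(-1) = 0
All base exponents vanish — dimensionless.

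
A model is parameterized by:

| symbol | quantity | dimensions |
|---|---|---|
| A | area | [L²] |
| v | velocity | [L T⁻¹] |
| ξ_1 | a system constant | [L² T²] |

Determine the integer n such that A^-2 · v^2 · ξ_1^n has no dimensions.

Balance the L exponent: (2)·n from ξ_1, plus −2·(2) + 2·(1) = -2 from the rest, must sum to zero.
2n − 2 = 0, so n = 1.

1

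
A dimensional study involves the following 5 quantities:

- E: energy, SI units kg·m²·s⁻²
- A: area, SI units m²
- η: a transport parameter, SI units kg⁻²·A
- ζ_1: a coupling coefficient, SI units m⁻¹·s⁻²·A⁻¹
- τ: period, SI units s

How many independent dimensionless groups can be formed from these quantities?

There are 5 variables and 4 base dimensions (M, L, T, I).
The dimension matrix has rank 4.
Independent dimensionless groups: 5 − 4 = 1.

1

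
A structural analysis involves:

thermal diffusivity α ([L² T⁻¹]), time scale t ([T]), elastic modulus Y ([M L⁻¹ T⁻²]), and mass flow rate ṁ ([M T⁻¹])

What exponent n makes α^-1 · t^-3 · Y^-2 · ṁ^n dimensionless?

2

Balance the M exponent: (1)·n from ṁ, plus −(0) − 3·(0) − 2·(1) = -2 from the rest, must sum to zero.
n − 2 = 0, so n = 2.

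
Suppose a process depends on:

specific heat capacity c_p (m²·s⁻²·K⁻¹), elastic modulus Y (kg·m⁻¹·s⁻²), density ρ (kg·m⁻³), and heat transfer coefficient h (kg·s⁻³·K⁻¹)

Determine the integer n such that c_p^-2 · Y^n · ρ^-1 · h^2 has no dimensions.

-1

Balance the M exponent: (1)·n from Y, plus −2·(0) − (1) + 2·(1) = 1 from the rest, must sum to zero.
n + 1 = 0, so n = -1.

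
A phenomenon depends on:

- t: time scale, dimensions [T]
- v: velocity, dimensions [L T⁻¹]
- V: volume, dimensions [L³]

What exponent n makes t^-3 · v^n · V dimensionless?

-3

Balance the L exponent: (1)·n from v, plus −3·(0) + (3) = 3 from the rest, must sum to zero.
n + 3 = 0, so n = -3.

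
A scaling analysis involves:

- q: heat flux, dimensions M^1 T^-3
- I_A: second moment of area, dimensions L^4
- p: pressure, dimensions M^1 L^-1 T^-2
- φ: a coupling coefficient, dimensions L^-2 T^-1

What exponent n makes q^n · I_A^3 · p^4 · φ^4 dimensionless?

Balance the M exponent: (1)·n from q, plus 3·(0) + 4·(1) + 4·(0) = 4 from the rest, must sum to zero.
n + 4 = 0, so n = -4.

-4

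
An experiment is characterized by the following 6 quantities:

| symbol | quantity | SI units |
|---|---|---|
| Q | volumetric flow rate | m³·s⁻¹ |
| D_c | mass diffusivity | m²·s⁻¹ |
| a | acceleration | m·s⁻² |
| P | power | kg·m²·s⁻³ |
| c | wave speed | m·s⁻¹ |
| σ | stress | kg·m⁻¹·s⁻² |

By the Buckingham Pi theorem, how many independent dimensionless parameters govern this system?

There are 6 variables and 3 base dimensions (M, L, T).
The dimension matrix has rank 3.
Independent dimensionless groups: 6 − 3 = 3.

3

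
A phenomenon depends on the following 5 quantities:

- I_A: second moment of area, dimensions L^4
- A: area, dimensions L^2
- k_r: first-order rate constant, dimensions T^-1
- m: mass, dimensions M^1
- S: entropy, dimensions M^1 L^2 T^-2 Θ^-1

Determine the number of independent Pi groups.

There are 5 variables and 4 base dimensions (M, L, T, Θ).
The dimension matrix has rank 4.
Independent dimensionless groups: 5 − 4 = 1.

1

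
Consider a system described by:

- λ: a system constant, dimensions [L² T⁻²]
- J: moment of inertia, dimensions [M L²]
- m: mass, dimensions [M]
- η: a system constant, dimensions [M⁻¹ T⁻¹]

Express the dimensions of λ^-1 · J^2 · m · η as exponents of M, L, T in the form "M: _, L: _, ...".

Collect each base-dimension exponent across the product:
  M: −(0) + 2·(1) + (1) + (-1) = 2
  L: −(2) + 2·(2) + (0) + (0) = 2
  T: −(-2) + 2·(0) + (0) + (-1) = 1
So the dimensions are [M² L² T].

M: 2, L: 2, T: 1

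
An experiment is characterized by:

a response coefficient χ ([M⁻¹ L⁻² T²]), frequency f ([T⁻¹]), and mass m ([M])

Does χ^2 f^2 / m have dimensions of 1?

no

Sum the exponent of each base dimension across the product:
  M: 2·[χ]_M + 2·[f]_M − [m]_M = 2·(-1) + 2·(0) − (1) = -3
  L: 2·[χ]_L + 2·[f]_L − [m]_L = 2·(-2) + 2·(0) − (0) = -4
  T: 2·[χ]_T + 2·[f]_T − [m]_T = 2·(2) + 2·(-1) − (0) = 2
Net dimensions [M⁻³ L⁻⁴ T²] ≠ [1] — not dimensionless.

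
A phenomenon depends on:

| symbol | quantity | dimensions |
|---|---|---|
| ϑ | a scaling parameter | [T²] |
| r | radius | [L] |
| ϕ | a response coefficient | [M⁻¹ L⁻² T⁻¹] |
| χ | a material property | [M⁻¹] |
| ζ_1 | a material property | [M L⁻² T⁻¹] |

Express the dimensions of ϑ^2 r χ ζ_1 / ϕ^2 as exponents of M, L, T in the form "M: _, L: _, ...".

M: 2, L: 3, T: 5

Collect each base-dimension exponent across the product:
  M: 2·(0) + (0) − 2·(-1) + (-1) + (1) = 2
  L: 2·(0) + (1) − 2·(-2) + (0) + (-2) = 3
  T: 2·(2) + (0) − 2·(-1) + (0) + (-1) = 5
So the dimensions are [M² L³ T⁵].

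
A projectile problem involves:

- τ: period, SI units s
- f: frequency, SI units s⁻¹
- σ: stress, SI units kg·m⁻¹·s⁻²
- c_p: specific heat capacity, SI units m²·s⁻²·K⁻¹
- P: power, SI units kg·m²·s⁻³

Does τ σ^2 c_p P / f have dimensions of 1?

Sum the exponent of each base dimension across the product:
  M: [τ]_M − [f]_M + 2·[σ]_M + [c_p]_M + [P]_M = (0) − (0) + 2·(1) + (0) + (1) = 3
  L: [τ]_L − [f]_L + 2·[σ]_L + [c_p]_L + [P]_L = (0) − (0) + 2·(-1) + (2) + (2) = 2
  T: [τ]_T − [f]_T + 2·[σ]_T + [c_p]_T + [P]_T = (1) − (-1) + 2·(-2) + (-2) + (-3) = -7
  Θ: [τ]_Θ − [f]_Θ + 2·[σ]_Θ + [c_p]_Θ + [P]_Θ = (0) − (0) + 2·(0) + (-1) + (0) = -1
Net dimensions [M³ L² T⁻⁷ Θ⁻¹] ≠ [1] — not dimensionless.

no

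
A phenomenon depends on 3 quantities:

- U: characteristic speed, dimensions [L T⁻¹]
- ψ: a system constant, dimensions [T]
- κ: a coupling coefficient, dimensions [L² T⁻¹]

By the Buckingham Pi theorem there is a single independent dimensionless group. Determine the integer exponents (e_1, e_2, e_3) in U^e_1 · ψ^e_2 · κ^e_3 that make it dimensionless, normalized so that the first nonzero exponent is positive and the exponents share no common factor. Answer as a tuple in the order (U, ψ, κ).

L: e_1·(1) + e_2·(0) + e_3·(2) = 0
T: e_1·(-1) + e_2·(1) + e_3·(-1) = 0
Solving this homogeneous linear system for the smallest-integer solution (first nonzero entry positive) gives (2, 1, -1).

(2, 1, -1)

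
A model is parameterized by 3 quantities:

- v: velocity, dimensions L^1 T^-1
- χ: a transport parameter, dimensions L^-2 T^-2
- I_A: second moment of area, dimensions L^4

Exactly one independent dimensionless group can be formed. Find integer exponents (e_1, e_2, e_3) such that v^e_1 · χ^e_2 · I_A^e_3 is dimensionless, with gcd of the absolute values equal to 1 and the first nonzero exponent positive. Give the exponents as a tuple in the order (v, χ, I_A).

L: e_1·(1) + e_2·(-2) + e_3·(4) = 0
T: e_1·(-1) + e_2·(-2) + e_3·(0) = 0
Solving this homogeneous linear system for the smallest-integer solution (first nonzero entry positive) gives (2, -1, -1).

(2, -1, -1)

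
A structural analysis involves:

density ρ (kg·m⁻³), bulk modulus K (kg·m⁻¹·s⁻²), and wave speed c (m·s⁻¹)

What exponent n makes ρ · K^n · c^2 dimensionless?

-1

Balance the M exponent: (1)·n from K, plus (1) + 2·(0) = 1 from the rest, must sum to zero.
n + 1 = 0, so n = -1.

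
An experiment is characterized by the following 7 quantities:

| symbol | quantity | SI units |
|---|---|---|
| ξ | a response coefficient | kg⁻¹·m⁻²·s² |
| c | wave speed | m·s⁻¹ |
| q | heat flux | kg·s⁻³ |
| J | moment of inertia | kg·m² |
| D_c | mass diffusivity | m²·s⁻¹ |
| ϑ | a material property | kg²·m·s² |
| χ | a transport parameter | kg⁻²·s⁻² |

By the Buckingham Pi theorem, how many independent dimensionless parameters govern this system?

4

There are 7 variables and 3 base dimensions (M, L, T).
The dimension matrix has rank 3.
Independent dimensionless groups: 7 − 3 = 4.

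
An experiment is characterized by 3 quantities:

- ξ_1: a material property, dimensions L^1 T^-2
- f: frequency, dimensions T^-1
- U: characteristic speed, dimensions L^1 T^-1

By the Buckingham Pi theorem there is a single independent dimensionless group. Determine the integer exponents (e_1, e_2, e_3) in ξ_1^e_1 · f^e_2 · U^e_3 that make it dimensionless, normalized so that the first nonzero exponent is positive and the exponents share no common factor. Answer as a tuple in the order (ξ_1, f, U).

(1, -1, -1)

L: e_1·(1) + e_2·(0) + e_3·(1) = 0
T: e_1·(-2) + e_2·(-1) + e_3·(-1) = 0
Solving this homogeneous linear system for the smallest-integer solution (first nonzero entry positive) gives (1, -1, -1).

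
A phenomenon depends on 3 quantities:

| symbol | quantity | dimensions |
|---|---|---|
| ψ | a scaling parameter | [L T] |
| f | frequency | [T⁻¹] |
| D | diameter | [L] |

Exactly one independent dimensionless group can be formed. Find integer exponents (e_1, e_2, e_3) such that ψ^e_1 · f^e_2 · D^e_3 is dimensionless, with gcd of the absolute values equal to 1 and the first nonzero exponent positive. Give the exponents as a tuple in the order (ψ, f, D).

L: e_1·(1) + e_2·(0) + e_3·(1) = 0
T: e_1·(1) + e_2·(-1) + e_3·(0) = 0
Solving this homogeneous linear system for the smallest-integer solution (first nonzero entry positive) gives (1, 1, -1).

(1, 1, -1)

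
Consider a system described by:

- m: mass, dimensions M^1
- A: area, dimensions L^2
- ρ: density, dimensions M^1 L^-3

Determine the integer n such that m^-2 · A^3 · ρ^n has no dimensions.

Balance the M exponent: (1)·n from ρ, plus −2·(1) + 3·(0) = -2 from the rest, must sum to zero.
n − 2 = 0, so n = 2.

2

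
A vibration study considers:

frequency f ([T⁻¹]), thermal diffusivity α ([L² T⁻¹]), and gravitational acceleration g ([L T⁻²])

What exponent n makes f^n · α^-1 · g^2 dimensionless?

Balance the T exponent: (-1)·n from f, plus −(-1) + 2·(-2) = -3 from the rest, must sum to zero.
−n − 3 = 0, so n = -3.

-3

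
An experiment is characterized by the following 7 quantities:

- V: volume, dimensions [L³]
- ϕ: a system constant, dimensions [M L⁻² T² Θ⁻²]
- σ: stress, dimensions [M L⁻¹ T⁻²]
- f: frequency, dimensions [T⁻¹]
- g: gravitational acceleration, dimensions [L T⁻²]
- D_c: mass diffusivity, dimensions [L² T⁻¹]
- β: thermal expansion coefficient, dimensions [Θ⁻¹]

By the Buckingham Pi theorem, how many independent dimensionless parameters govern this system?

3

There are 7 variables and 4 base dimensions (M, L, T, Θ).
The dimension matrix has rank 4.
Independent dimensionless groups: 7 − 4 = 3.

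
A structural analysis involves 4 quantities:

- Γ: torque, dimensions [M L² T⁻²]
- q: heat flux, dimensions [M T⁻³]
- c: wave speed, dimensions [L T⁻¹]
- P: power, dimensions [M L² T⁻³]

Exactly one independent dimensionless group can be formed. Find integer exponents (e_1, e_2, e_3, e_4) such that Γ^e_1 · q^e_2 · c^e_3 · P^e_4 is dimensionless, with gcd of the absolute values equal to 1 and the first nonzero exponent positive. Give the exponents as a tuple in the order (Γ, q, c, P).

(2, 1, 2, -3)

M: e_1·(1) + e_2·(1) + e_3·(0) + e_4·(1) = 0
L: e_1·(2) + e_2·(0) + e_3·(1) + e_4·(2) = 0
T: e_1·(-2) + e_2·(-3) + e_3·(-1) + e_4·(-3) = 0
Solving this homogeneous linear system for the smallest-integer solution (first nonzero entry positive) gives (2, 1, 2, -3).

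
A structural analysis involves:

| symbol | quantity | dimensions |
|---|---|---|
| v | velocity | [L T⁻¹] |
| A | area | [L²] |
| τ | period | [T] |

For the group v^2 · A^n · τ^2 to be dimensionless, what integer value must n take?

-1

Balance the L exponent: (2)·n from A, plus 2·(1) + 2·(0) = 2 from the rest, must sum to zero.
2n + 2 = 0, so n = -1.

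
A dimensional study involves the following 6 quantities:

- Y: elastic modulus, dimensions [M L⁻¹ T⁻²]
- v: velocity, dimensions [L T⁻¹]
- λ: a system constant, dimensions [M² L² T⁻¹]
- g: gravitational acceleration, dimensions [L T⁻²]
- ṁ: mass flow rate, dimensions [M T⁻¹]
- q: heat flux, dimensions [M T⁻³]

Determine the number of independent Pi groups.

3

There are 6 variables and 3 base dimensions (M, L, T).
The dimension matrix has rank 3.
Independent dimensionless groups: 6 − 3 = 3.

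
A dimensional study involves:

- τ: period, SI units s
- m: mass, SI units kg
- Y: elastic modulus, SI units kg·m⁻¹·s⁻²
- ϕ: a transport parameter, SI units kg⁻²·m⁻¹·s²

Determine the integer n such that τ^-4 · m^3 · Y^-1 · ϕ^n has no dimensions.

Balance the M exponent: (-2)·n from ϕ, plus −4·(0) + 3·(1) − (1) = 2 from the rest, must sum to zero.
-2n + 2 = 0, so n = 1.

1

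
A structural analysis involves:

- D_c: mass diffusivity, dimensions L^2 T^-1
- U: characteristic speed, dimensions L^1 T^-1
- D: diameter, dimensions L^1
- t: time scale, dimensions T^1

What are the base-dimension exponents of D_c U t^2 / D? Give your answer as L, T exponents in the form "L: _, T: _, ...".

Collect each base-dimension exponent across the product:
  L: (2) + (1) − (1) + 2·(0) = 2
  T: (-1) + (-1) − (0) + 2·(1) = 0
So the dimensions are [L²].

L: 2, T: 0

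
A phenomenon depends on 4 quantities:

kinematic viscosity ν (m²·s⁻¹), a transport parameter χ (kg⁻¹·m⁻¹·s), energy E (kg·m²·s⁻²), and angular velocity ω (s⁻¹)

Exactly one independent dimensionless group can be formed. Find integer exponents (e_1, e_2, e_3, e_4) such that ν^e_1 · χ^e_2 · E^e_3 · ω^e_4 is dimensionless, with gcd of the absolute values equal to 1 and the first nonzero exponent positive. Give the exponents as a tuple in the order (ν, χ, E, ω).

M: e_1·(0) + e_2·(-1) + e_3·(1) + e_4·(0) = 0
L: e_1·(2) + e_2·(-1) + e_3·(2) + e_4·(0) = 0
T: e_1·(-1) + e_2·(1) + e_3·(-2) + e_4·(-1) = 0
Solving this homogeneous linear system for the smallest-integer solution (first nonzero entry positive) gives (1, -2, -2, 1).

(1, -2, -2, 1)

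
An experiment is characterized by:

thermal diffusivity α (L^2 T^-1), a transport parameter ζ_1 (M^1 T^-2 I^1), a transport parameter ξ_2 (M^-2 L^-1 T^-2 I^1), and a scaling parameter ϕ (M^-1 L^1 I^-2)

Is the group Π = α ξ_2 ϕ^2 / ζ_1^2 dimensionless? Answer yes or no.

Sum the exponent of each base dimension across the product:
  M: [α]_M − 2·[ζ_1]_M + [ξ_2]_M + 2·[ϕ]_M = (0) − 2·(1) + (-2) + 2·(-1) = -6
  L: [α]_L − 2·[ζ_1]_L + [ξ_2]_L + 2·[ϕ]_L = (2) − 2·(0) + (-1) + 2·(1) = 3
  T: [α]_T − 2·[ζ_1]_T + [ξ_2]_T + 2·[ϕ]_T = (-1) − 2·(-2) + (-2) + 2·(0) = 1
  I: [α]_I − 2·[ζ_1]_I + [ξ_2]_I + 2·[ϕ]_I = (0) − 2·(1) + (1) + 2·(-2) = -5
Net dimensions [M⁻⁶ L³ T I⁻⁵] ≠ [1] — not dimensionless.

no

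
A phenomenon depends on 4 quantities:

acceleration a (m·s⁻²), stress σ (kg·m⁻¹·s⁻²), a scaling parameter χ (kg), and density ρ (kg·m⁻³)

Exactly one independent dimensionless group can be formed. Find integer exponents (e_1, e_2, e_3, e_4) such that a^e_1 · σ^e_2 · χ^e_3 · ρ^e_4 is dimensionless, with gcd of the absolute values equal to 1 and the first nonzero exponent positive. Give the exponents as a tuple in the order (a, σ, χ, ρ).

(3, -3, 1, 2)

M: e_1·(0) + e_2·(1) + e_3·(1) + e_4·(1) = 0
L: e_1·(1) + e_2·(-1) + e_3·(0) + e_4·(-3) = 0
T: e_1·(-2) + e_2·(-2) + e_3·(0) + e_4·(0) = 0
Solving this homogeneous linear system for the smallest-integer solution (first nonzero entry positive) gives (3, -3, 1, 2).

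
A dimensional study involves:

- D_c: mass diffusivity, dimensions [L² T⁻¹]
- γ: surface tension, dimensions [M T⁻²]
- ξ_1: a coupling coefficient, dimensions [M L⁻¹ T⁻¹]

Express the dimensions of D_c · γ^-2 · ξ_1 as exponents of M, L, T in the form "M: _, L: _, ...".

M: -1, L: 1, T: 2

Collect each base-dimension exponent across the product:
  M: (0) − 2·(1) + (1) = -1
  L: (2) − 2·(0) + (-1) = 1
  T: (-1) − 2·(-2) + (-1) = 2
So the dimensions are [M⁻¹ L T²].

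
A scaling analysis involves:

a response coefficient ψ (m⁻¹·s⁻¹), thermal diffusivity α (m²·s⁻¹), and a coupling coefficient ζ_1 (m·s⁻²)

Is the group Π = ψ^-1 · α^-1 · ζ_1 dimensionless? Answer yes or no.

yes

Sum the exponent of each base dimension across the product:
  L: −[ψ]_L − [α]_L + [ζ_1]_L = −(-1) − (2) + (1) = 0
  T: −[ψ]_T − [α]_T + [ζ_1]_T = −(-1) − (-1) + (-2) = 0
All base exponents vanish — dimensionless.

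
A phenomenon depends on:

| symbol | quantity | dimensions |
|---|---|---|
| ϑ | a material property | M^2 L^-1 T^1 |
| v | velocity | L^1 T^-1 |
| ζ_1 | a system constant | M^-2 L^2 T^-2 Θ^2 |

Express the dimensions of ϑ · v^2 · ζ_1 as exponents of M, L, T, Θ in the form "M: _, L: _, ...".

Collect each base-dimension exponent across the product:
  M: (2) + 2·(0) + (-2) = 0
  L: (-1) + 2·(1) + (2) = 3
  T: (1) + 2·(-1) + (-2) = -3
  Θ: (0) + 2·(0) + (2) = 2
So the dimensions are [L³ T⁻³ Θ²].

M: 0, L: 3, T: -3, Θ: 2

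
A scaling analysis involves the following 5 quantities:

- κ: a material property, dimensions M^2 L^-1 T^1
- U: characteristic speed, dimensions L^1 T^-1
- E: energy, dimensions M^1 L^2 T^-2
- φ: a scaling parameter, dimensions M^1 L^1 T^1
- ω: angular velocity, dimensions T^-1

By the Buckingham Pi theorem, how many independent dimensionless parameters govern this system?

There are 5 variables and 3 base dimensions (M, L, T).
The dimension matrix has rank 3.
Independent dimensionless groups: 5 − 3 = 2.

2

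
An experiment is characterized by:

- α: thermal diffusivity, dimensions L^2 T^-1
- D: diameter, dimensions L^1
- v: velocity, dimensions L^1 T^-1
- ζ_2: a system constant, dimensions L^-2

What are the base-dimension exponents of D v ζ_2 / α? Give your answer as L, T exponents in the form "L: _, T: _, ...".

L: -2, T: 0

Collect each base-dimension exponent across the product:
  L: −(2) + (1) + (1) + (-2) = -2
  T: −(-1) + (0) + (-1) + (0) = 0
So the dimensions are [L⁻²].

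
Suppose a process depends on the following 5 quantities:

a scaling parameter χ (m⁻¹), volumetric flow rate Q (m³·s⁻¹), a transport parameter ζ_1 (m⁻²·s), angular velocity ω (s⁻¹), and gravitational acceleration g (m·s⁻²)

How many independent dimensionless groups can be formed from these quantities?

There are 5 variables and 2 base dimensions (L, T).
The dimension matrix has rank 2.
Independent dimensionless groups: 5 − 2 = 3.

3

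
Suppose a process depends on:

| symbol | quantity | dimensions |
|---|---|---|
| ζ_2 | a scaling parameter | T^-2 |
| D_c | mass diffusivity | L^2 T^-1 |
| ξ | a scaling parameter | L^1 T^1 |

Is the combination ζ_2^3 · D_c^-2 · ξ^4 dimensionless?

Sum the exponent of each base dimension across the product:
  L: 3·[ζ_2]_L − 2·[D_c]_L + 4·[ξ]_L = 3·(0) − 2·(2) + 4·(1) = 0
  T: 3·[ζ_2]_T − 2·[D_c]_T + 4·[ξ]_T = 3·(-2) − 2·(-1) + 4·(1) = 0
All base exponents vanish — dimensionless.

yes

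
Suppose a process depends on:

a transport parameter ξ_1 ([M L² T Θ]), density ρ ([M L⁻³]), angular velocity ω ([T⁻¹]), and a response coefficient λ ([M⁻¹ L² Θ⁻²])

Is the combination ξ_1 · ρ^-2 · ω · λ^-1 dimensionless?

no

Sum the exponent of each base dimension across the product:
  M: [ξ_1]_M − 2·[ρ]_M + [ω]_M − [λ]_M = (1) − 2·(1) + (0) − (-1) = 0
  L: [ξ_1]_L − 2·[ρ]_L + [ω]_L − [λ]_L = (2) − 2·(-3) + (0) − (2) = 6
  T: [ξ_1]_T − 2·[ρ]_T + [ω]_T − [λ]_T = (1) − 2·(0) + (-1) − (0) = 0
  Θ: [ξ_1]_Θ − 2·[ρ]_Θ + [ω]_Θ − [λ]_Θ = (1) − 2·(0) + (0) − (-2) = 3
Net dimensions [L⁶ Θ³] ≠ [1] — not dimensionless.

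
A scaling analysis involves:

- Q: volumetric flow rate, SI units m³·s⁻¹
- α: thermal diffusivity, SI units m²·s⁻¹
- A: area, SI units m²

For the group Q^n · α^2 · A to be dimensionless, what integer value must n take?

Balance the L exponent: (3)·n from Q, plus 2·(2) + (2) = 6 from the rest, must sum to zero.
3n + 6 = 0, so n = -2.

-2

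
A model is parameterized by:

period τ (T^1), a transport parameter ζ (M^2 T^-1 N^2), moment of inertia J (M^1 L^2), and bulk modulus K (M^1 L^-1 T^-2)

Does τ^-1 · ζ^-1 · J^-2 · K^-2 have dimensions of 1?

no

Sum the exponent of each base dimension across the product:
  M: −[τ]_M − [ζ]_M − 2·[J]_M − 2·[K]_M = −(0) − (2) − 2·(1) − 2·(1) = -6
  L: −[τ]_L − [ζ]_L − 2·[J]_L − 2·[K]_L = −(0) − (0) − 2·(2) − 2·(-1) = -2
  T: −[τ]_T − [ζ]_T − 2·[J]_T − 2·[K]_T = −(1) − (-1) − 2·(0) − 2·(-2) = 4
  N: −[τ]_N − [ζ]_N − 2·[J]_N − 2·[K]_N = −(0) − (2) − 2·(0) − 2·(0) = -2
Net dimensions [M⁻⁶ L⁻² T⁴ N⁻²] ≠ [1] — not dimensionless.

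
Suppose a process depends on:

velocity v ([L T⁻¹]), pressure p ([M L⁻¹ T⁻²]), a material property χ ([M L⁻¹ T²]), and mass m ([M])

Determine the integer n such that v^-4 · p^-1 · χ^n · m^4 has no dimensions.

-3

Balance the M exponent: (1)·n from χ, plus −4·(0) − (1) + 4·(1) = 3 from the rest, must sum to zero.
n + 3 = 0, so n = -3.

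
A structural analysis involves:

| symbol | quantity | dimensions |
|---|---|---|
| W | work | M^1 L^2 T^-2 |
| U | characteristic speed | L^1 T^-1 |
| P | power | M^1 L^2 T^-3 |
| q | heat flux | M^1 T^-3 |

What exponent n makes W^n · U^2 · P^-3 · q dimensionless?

Balance the M exponent: (1)·n from W, plus 2·(0) − 3·(1) + (1) = -2 from the rest, must sum to zero.
n − 2 = 0, so n = 2.

2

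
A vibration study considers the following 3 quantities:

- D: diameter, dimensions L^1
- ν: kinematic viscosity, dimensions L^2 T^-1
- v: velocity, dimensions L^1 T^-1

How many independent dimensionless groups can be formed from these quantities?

1

There are 3 variables and 2 base dimensions (L, T).
The dimension matrix has rank 2.
Independent dimensionless groups: 3 − 2 = 1.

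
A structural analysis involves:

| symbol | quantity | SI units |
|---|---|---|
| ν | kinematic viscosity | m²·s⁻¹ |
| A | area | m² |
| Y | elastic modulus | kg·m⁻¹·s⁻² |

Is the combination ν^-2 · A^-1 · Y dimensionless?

no

Sum the exponent of each base dimension across the product:
  M: −2·[ν]_M − [A]_M + [Y]_M = −2·(0) − (0) + (1) = 1
  L: −2·[ν]_L − [A]_L + [Y]_L = −2·(2) − (2) + (-1) = -7
  T: −2·[ν]_T − [A]_T + [Y]_T = −2·(-1) − (0) + (-2) = 0
Net dimensions [M L⁻⁷] ≠ [1] — not dimensionless.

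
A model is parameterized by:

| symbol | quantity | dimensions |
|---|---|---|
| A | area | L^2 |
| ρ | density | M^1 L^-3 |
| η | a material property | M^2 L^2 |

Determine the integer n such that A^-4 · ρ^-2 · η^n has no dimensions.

Balance the M exponent: (2)·n from η, plus −4·(0) − 2·(1) = -2 from the rest, must sum to zero.
2n − 2 = 0, so n = 1.

1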